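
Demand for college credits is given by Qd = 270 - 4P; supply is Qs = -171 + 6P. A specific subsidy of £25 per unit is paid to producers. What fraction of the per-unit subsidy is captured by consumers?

Consumer share = 0.6

Pre-subsidy: 270 - 4P = -171 + 6P gives P* = 44.1, Q* = 93.6.
With the subsidy, sellers receive Ps = Pb + 25 for each unit, where Pb is the price buyers pay.
Supply in terms of Pb becomes Qs = -171 + 6(Pb + 25) = -21 + 6Pb. Setting this equal to demand: 270 - 4Pb = -21 + 6Pb, so Pb = 29.1.
Sellers receive Ps = 29.1 + 25 = 54.1; Q' = 270 − 4·29.1 = 153.6.
Buyers' price falls by P* − Pb = 44.1 − 29.1 = 15; sellers' price rises by Ps − P* = 54.1 − 44.1 = 10.
So consumers capture 15/25 = 0.6 of each unit of subsidy.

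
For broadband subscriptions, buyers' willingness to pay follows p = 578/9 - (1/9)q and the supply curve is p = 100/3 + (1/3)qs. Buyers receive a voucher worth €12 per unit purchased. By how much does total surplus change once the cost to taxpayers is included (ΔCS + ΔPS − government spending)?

Pre-subsidy: 578/9 - (1/9)q = 100/3 + (1/3)q gives q* = 69.5 and p* = 56.5.
With the rebate, buyers effectively pay pb = ps − 12, where ps is the price sellers receive.
On the curves, pb = 578/9 - (1/9)q and ps = 100/3 + (1/3)q; the wedge ps − pb = 12 gives 100/3 + (1/3)q − (578/9 - (1/9)q) = 12, so q' = 96.5.
Then pb = 578/9 − (1/9)·96.5 = 53.5 and ps = 100/3 + (1/3)·96.5 = 65.5.
ΔCS = ½(69.5 + 96.5)(56.5 − 53.5) = 249; ΔPS = ½(69.5 + 96.5)(65.5 − 56.5) = 747.
Government spending = 12 × 96.5 = 1158.
Net change = 249 + 747 − 1158 = -162. The loss equals the DWL triangle ½·12·27.

Net change in total surplus = -€162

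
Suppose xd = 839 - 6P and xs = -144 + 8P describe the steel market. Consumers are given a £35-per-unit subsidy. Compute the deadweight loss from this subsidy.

Pre-subsidy: 839 - 6P = -144 + 8P gives P* = 983/14, x* = 2924/7.
With the rebate, buyers effectively pay Pb = Ps − 35, where Ps is the price sellers receive.
Demand in terms of Ps becomes xd = 839 − 6(Ps − 35) = 1049 - 6Ps. Setting this equal to supply: 1049 - 6Ps = -144 + 8Ps, so Ps = 1193/14.
Buyers pay Pb = 1193/14 − 35 = 703/14; x' = -144 + 8·(1193/14) = 3764/7.
The subsidy expands output by 3764/7 − 2924/7 = 120 past the efficient level; on those units the gap between marginal cost and willingness to pay runs from 0 up to 35.
DWL = ½ × 35 × 120 = 2100.

Deadweight loss = £2100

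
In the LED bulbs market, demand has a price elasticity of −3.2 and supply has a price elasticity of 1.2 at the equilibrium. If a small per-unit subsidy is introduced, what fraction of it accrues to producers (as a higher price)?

Producer share = 8/11

For a small subsidy around the equilibrium, the benefit split depends on the relative slopes, which at a point are proportional to the elasticities.
Buyer share = εs/(εs + |εd|) = 1.2/(1.2 + 3.2) = 3/11; seller share = |εd|/(εs + |εd|) = 8/11.
So producers capture 8/11 of the subsidy.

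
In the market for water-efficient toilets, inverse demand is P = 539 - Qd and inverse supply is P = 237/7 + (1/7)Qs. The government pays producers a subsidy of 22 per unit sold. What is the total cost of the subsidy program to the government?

Pre-subsidy: 539 - Q = 237/7 + (1/7)Q gives Q* = 442 and P* = 97.
With the subsidy, sellers receive Ps = Pb + 22 for each unit, where Pb is the price buyers pay.
On the curves, Pb = 539 - Q and Ps = 237/7 + (1/7)Q; the wedge Ps − Pb = 22 gives 237/7 + (1/7)Q − (539 - Q) = 22, so Q' = 461.25.
Then Pb = 539 − 1·461.25 = 77.75 and Ps = 237/7 + (1/7)·461.25 = 99.75.
Government outlay = subsidy × quantity = 22 × 461.25 = 10147.5.

Government cost = 10147.5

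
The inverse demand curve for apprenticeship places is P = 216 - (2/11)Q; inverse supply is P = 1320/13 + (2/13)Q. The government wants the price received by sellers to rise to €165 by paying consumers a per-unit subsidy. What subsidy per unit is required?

Required subsidy s = €24 per unit

At a seller price of 165, quantity supplied is -660 + 6.5·165 = 412.5.
Buyers absorb 412.5 only when they pay Pb = 216 − (2/11)·412.5 = 141.
s = Ps − Pb = 165 − 141 = 24.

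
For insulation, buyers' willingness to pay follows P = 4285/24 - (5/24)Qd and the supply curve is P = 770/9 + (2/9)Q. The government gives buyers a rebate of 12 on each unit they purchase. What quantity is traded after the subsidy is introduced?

Pre-subsidy: 4285/24 - (5/24)Q = 770/9 + (2/9)Q gives Q* = 6695/31 and P* = 4140/31.
With the rebate, buyers effectively pay Pb = Ps − 12, where Ps is the price sellers receive.
On the curves, Pb = 4285/24 - (5/24)Q and Ps = 770/9 + (2/9)Q; the wedge Ps − Pb = 12 gives 770/9 + (2/9)Q − (4285/24 - (5/24)Q) = 12, so Q' = 7559/31.
Then Pb = 4285/24 − (5/24)·(7559/31) = 3960/31 and Ps = 770/9 + (2/9)·(7559/31) = 4332/31.

Q' = 7559/31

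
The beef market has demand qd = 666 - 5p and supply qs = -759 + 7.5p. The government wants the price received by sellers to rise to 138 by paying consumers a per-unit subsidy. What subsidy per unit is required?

Required subsidy s = 60 per unit

At a seller price of 138, quantity supplied is -759 + 7.5·138 = 276.
Buyers absorb 276 only when they pay pb with 666 − 5·pb = 276, i.e. pb = 78.
s = ps − pb = 138 − 78 = 60.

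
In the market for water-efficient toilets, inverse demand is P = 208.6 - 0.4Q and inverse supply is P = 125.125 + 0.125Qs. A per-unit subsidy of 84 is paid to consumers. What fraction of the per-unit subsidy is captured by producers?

Pre-subsidy: 208.6 - 0.4Q = 125.125 + 0.125Q gives Q* = 159 and P* = 145.
With the rebate, buyers effectively pay Pb = Ps − 84, where Ps is the price sellers receive.
On the curves, Pb = 208.6 - 0.4Q and Ps = 125.125 + 0.125Q; the wedge Ps − Pb = 84 gives 125.125 + 0.125Q − (208.6 - 0.4Q) = 84, so Q' = 319.
Then Pb = 208.6 − 0.4·319 = 81 and Ps = 125.125 + 0.125·319 = 165.
Buyers' price falls by P* − Pb = 145 − 81 = 64; sellers' price rises by Ps − P* = 165 − 145 = 20.
So producers capture 20/84 = 5/21 of each unit of subsidy.

Producer share = 5/21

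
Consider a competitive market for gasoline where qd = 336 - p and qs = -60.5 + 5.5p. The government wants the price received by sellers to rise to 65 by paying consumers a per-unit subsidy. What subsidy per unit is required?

Required subsidy s = 26 per unit

At a seller price of 65, quantity supplied is -60.5 + 5.5·65 = 297.
Buyers absorb 297 only when they pay pb with 336 − 1·pb = 297, i.e. pb = 39.
s = ps − pb = 65 − 39 = 26.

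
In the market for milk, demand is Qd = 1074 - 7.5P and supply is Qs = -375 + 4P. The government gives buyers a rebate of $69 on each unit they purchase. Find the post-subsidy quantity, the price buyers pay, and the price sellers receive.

Pre-subsidy: 1074 - 7.5P = -375 + 4P gives P* = 126, Q* = 129.
With the rebate, buyers effectively pay Pb = Ps − 69, where Ps is the price sellers receive.
Demand in terms of Ps becomes Qd = 1074 − 7.5(Ps − 69) = 1591.5 - 7.5Ps. Setting this equal to supply: 1591.5 - 7.5Ps = -375 + 4Ps, so Ps = 171.
Buyers pay Pb = 171 − 69 = 102; Q' = -375 + 4·171 = 309.

Q' = 309; buyers pay $102; sellers receive $171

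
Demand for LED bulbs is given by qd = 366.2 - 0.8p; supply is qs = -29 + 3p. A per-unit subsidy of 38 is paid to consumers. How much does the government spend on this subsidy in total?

Government cost = 11666

Pre-subsidy: 366.2 - 0.8p = -29 + 3p gives p* = 104, q* = 283.
With the rebate, buyers effectively pay pb = ps − 38, where ps is the price sellers receive.
Demand in terms of ps becomes qd = 366.2 − 0.8(ps − 38) = 396.6 - 0.8ps. Setting this equal to supply: 396.6 - 0.8ps = -29 + 3ps, so ps = 112.
Buyers pay pb = 112 − 38 = 74; q' = -29 + 3·112 = 307.
Government outlay = subsidy × quantity = 38 × 307 = 11666.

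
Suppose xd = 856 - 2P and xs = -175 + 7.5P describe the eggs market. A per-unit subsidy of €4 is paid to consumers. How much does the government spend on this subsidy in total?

Government cost = 49040/19

Pre-subsidy: 856 - 2P = -175 + 7.5P gives P* = 2062/19, x* = 12140/19.
With the rebate, buyers effectively pay Pb = Ps − 4, where Ps is the price sellers receive.
Demand in terms of Ps becomes xd = 856 − 2(Ps − 4) = 864 - 2Ps. Setting this equal to supply: 864 - 2Ps = -175 + 7.5Ps, so Ps = 2078/19.
Buyers pay Pb = 2078/19 − 4 = 2002/19; x' = -175 + 7.5·(2078/19) = 12260/19.
Government outlay = subsidy × quantity = 4 × 12260/19 = 49040/19.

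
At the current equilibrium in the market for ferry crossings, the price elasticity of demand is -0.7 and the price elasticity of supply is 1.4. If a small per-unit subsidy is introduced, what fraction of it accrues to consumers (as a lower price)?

For a small subsidy around the equilibrium, the benefit split depends on the relative slopes, which at a point are proportional to the elasticities.
Buyer share = εs/(εs + |εd|) = 1.4/(1.4 + 0.7) = 2/3; seller share = |εd|/(εs + |εd|) = 1/3.

Consumer share = 2/3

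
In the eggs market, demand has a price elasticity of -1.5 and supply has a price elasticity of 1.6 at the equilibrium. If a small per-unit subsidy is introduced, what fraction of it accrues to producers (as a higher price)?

Producer share = 15/31

For a small subsidy around the equilibrium, the benefit split depends on the relative slopes, which at a point are proportional to the elasticities.
Buyer share = εs/(εs + |εd|) = 1.6/(1.6 + 1.5) = 16/31; seller share = |εd|/(εs + |εd|) = 15/31.
So producers capture 15/31 of the subsidy.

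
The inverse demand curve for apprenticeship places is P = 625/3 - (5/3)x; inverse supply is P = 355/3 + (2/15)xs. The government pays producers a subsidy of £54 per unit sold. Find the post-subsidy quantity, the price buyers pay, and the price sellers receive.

x' = 80; buyers pay £75; sellers receive £129

Pre-subsidy: 625/3 - (5/3)x = 355/3 + (2/15)x gives x* = 50 and P* = 125.
With the subsidy, sellers receive Ps = Pb + 54 for each unit, where Pb is the price buyers pay.
On the curves, Pb = 625/3 - (5/3)x and Ps = 355/3 + (2/15)x; the wedge Ps − Pb = 54 gives 355/3 + (2/15)x − (625/3 - (5/3)x) = 54, so x' = 80.
Then Pb = 625/3 − (5/3)·80 = 75 and Ps = 355/3 + (2/15)·80 = 129.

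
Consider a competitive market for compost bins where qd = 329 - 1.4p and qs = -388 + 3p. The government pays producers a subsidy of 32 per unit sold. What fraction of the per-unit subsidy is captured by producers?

Pre-subsidy: 329 - 1.4p = -388 + 3p gives p* = 3585/22, q* = 2219/22.
With the subsidy, sellers receive ps = pb + 32 for each unit, where pb is the price buyers pay.
Supply in terms of pb becomes qs = -388 + 3(pb + 32) = -292 + 3pb. Setting this equal to demand: 329 - 1.4pb = -292 + 3pb, so pb = 3105/22.
Sellers receive ps = 3105/22 + 32 = 3809/22; q' = 329 − 1.4·(3105/22) = 2891/22.
Buyers' price falls by p* − pb = 3585/22 − 3105/22 = 240/11; sellers' price rises by ps − p* = 3809/22 − 3585/22 = 112/11.
So producers capture (112/11)/32 = 7/22 of each unit of subsidy.

Producer share = 7/22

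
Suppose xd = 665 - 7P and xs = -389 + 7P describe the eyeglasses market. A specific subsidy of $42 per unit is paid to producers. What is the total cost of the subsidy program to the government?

Government cost = $11970

Pre-subsidy: 665 - 7P = -389 + 7P gives P* = 527/7, x* = 138.
With the subsidy, sellers receive Ps = Pb + 42 for each unit, where Pb is the price buyers pay.
Supply in terms of Pb becomes xs = -389 + 7(Pb + 42) = -95 + 7Pb. Setting this equal to demand: 665 - 7Pb = -95 + 7Pb, so Pb = 380/7.
Sellers receive Ps = 380/7 + 42 = 674/7; x' = 665 − 7·(380/7) = 285.
Government outlay = subsidy × quantity = 42 × 285 = 11970.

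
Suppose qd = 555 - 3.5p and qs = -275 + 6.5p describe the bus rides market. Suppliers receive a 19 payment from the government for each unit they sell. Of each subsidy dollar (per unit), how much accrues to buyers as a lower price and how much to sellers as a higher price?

Pre-subsidy: 555 - 3.5p = -275 + 6.5p gives p* = 83, q* = 264.5.
With the subsidy, sellers receive ps = pb + 19 for each unit, where pb is the price buyers pay.
Supply in terms of pb becomes qs = -275 + 6.5(pb + 19) = -151.5 + 6.5pb. Setting this equal to demand: 555 - 3.5pb = -151.5 + 6.5pb, so pb = 70.65.
Sellers receive ps = 70.65 + 19 = 89.65; q' = 555 − 3.5·70.65 = 307.725.
Buyers' price falls by p* − pb = 83 − 70.65 = 12.35; sellers' price rises by ps − p* = 89.65 − 83 = 6.65.

Buyers gain 12.35 per unit; sellers gain 6.65 per unit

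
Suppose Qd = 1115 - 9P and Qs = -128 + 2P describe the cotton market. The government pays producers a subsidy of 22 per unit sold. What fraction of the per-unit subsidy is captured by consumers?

Pre-subsidy: 1115 - 9P = -128 + 2P gives P* = 113, Q* = 98.
With the subsidy, sellers receive Ps = Pb + 22 for each unit, where Pb is the price buyers pay.
Supply in terms of Pb becomes Qs = -128 + 2(Pb + 22) = -84 + 2Pb. Setting this equal to demand: 1115 - 9Pb = -84 + 2Pb, so Pb = 109.
Sellers receive Ps = 109 + 22 = 131; Q' = 1115 − 9·109 = 134.
Buyers' price falls by P* − Pb = 113 − 109 = 4; sellers' price rises by Ps − P* = 131 − 113 = 18.
So consumers capture 4/22 = 2/11 of each unit of subsidy.

Consumer share = 2/11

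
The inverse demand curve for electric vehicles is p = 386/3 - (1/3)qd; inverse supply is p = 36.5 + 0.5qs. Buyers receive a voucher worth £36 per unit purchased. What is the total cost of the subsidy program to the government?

Pre-subsidy: 386/3 - (1/3)q = 36.5 + 0.5q gives q* = 110.6 and p* = 91.8.
With the rebate, buyers effectively pay pb = ps − 36, where ps is the price sellers receive.
On the curves, pb = 386/3 - (1/3)q and ps = 36.5 + 0.5q; the wedge ps − pb = 36 gives 36.5 + 0.5q − (386/3 - (1/3)q) = 36, so q' = 153.8.
Then pb = 386/3 − (1/3)·153.8 = 77.4 and ps = 36.5 + 0.5·153.8 = 113.4.
Government outlay = subsidy × quantity = 36 × 153.8 = 5536.8.

Government cost = £5536.8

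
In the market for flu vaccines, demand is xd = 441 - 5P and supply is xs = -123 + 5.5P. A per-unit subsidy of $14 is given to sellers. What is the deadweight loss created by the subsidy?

Deadweight loss = 770/3

Pre-subsidy: 441 - 5P = -123 + 5.5P gives P* = 376/7, x* = 1207/7.
With the subsidy, sellers receive Ps = Pb + 14 for each unit, where Pb is the price buyers pay.
Supply in terms of Pb becomes xs = -123 + 5.5(Pb + 14) = -46 + 5.5Pb. Setting this equal to demand: 441 - 5Pb = -46 + 5.5Pb, so Pb = 974/21.
Sellers receive Ps = 974/21 + 14 = 1268/21; x' = 441 − 5·(974/21) = 4391/21.
The subsidy expands output by 4391/21 − 1207/7 = 110/3 past the efficient level; on those units the gap between marginal cost and willingness to pay runs from 0 up to 14.
DWL = ½ × 14 × 110/3 = 770/3.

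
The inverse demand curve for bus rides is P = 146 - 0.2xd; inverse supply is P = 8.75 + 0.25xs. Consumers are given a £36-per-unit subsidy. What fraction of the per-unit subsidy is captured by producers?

Pre-subsidy: 146 - 0.2x = 8.75 + 0.25x gives x* = 305 and P* = 85.
With the rebate, buyers effectively pay Pb = Ps − 36, where Ps is the price sellers receive.
On the curves, Pb = 146 - 0.2x and Ps = 8.75 + 0.25x; the wedge Ps − Pb = 36 gives 8.75 + 0.25x − (146 - 0.2x) = 36, so x' = 385.
Then Pb = 146 − 0.2·385 = 69 and Ps = 8.75 + 0.25·385 = 105.
Buyers' price falls by P* − Pb = 85 − 69 = 16; sellers' price rises by Ps − P* = 105 − 85 = 20.
So producers capture 20/36 = 5/9 of each unit of subsidy.

Producer share = 5/9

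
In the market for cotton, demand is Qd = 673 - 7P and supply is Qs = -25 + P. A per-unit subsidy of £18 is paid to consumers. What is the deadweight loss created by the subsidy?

Deadweight loss = £141.75

Pre-subsidy: 673 - 7P = -25 + P gives P* = 87.25, Q* = 62.25.
With the rebate, buyers effectively pay Pb = Ps − 18, where Ps is the price sellers receive.
Demand in terms of Ps becomes Qd = 673 − 7(Ps − 18) = 799 - 7Ps. Setting this equal to supply: 799 - 7Ps = -25 + Ps, so Ps = 103.
Buyers pay Pb = 103 − 18 = 85; Q' = -25 + 1·103 = 78.
The subsidy expands output by 78 − 62.25 = 15.75 past the efficient level; on those units the gap between marginal cost and willingness to pay runs from 0 up to 18.
DWL = ½ × 18 × 15.75 = 141.75.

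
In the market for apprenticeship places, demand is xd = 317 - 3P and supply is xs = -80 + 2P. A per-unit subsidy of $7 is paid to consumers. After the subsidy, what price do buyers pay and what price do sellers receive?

Pre-subsidy: 317 - 3P = -80 + 2P gives P* = 79.4, x* = 78.8.
With the rebate, buyers effectively pay Pb = Ps − 7, where Ps is the price sellers receive.
Demand in terms of Ps becomes xd = 317 − 3(Ps − 7) = 338 - 3Ps. Setting this equal to supply: 338 - 3Ps = -80 + 2Ps, so Ps = 83.6.
Buyers pay Pb = 83.6 − 7 = 76.6; x' = -80 + 2·83.6 = 87.2.

Buyers pay $76.6; sellers receive $83.6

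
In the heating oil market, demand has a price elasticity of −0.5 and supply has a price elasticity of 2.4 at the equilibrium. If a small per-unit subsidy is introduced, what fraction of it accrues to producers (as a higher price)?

For a small subsidy around the equilibrium, the benefit split depends on the relative slopes, which at a point are proportional to the elasticities.
Buyer share = εs/(εs + |εd|) = 2.4/(2.4 + 0.5) = 24/29; seller share = |εd|/(εs + |εd|) = 5/29.
So producers capture 5/29 of the subsidy.

Producer share = 5/29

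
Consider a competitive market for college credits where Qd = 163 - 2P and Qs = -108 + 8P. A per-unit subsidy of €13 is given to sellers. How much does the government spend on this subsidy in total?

Government cost = €1684.8

Pre-subsidy: 163 - 2P = -108 + 8P gives P* = 27.1, Q* = 108.8.
With the subsidy, sellers receive Ps = Pb + 13 for each unit, where Pb is the price buyers pay.
Supply in terms of Pb becomes Qs = -108 + 8(Pb + 13) = -4 + 8Pb. Setting this equal to demand: 163 - 2Pb = -4 + 8Pb, so Pb = 16.7.
Sellers receive Ps = 16.7 + 13 = 29.7; Q' = 163 − 2·16.7 = 129.6.
Government outlay = subsidy × quantity = 13 × 129.6 = 1684.8.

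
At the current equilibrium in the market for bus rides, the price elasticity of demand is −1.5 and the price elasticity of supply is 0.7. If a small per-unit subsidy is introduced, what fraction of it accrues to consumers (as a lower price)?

For a small subsidy around the equilibrium, the benefit split depends on the relative slopes, which at a point are proportional to the elasticities.
Buyer share = εs/(εs + |εd|) = 0.7/(0.7 + 1.5) = 7/22; seller share = |εd|/(εs + |εd|) = 15/22.

Consumer share = 7/22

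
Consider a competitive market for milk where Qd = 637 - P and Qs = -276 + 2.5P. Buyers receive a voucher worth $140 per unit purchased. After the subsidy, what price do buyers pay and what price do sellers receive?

Pre-subsidy: 637 - P = -276 + 2.5P gives P* = 1826/7, Q* = 2633/7.
With the rebate, buyers effectively pay Pb = Ps − 140, where Ps is the price sellers receive.
Demand in terms of Ps becomes Qd = 637 − 1(Ps − 140) = 777 - Ps. Setting this equal to supply: 777 - Ps = -276 + 2.5Ps, so Ps = 2106/7.
Buyers pay Pb = 2106/7 − 140 = 1126/7; Q' = -276 + 2.5·(2106/7) = 3333/7.

Buyers pay 1126/7; sellers receive 2106/7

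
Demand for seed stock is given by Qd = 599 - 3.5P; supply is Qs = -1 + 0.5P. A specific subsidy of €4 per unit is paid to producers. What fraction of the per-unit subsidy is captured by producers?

Pre-subsidy: 599 - 3.5P = -1 + 0.5P gives P* = 150, Q* = 74.
With the subsidy, sellers receive Ps = Pb + 4 for each unit, where Pb is the price buyers pay.
Supply in terms of Pb becomes Qs = -1 + 0.5(Pb + 4) = 1 + 0.5Pb. Setting this equal to demand: 599 - 3.5Pb = 1 + 0.5Pb, so Pb = 149.5.
Sellers receive Ps = 149.5 + 4 = 153.5; Q' = 599 − 3.5·149.5 = 75.75.
Buyers' price falls by P* − Pb = 150 − 149.5 = 0.5; sellers' price rises by Ps − P* = 153.5 − 150 = 3.5.
So producers capture 3.5/4 = 0.875 of each unit of subsidy.

Producer share = 0.875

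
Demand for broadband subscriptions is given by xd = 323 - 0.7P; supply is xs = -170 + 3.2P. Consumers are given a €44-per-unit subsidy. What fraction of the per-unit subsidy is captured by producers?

Producer share = 7/39

Pre-subsidy: 323 - 0.7P = -170 + 3.2P gives P* = 4930/39, x* = 9146/39.
With the rebate, buyers effectively pay Pb = Ps − 44, where Ps is the price sellers receive.
Demand in terms of Ps becomes xd = 323 − 0.7(Ps − 44) = 353.8 - 0.7Ps. Setting this equal to supply: 353.8 - 0.7Ps = -170 + 3.2Ps, so Ps = 1746/13.
Buyers pay Pb = 1746/13 − 44 = 1174/13; x' = -170 + 3.2·(1746/13) = 16886/65.
Buyers' price falls by P* − Pb = 4930/39 − 1174/13 = 1408/39; sellers' price rises by Ps − P* = 1746/13 − 4930/39 = 308/39.
So producers capture (308/39)/44 = 7/39 of each unit of subsidy.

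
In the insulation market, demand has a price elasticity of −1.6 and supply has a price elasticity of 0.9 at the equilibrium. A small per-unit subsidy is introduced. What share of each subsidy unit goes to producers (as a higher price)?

Producer share = 0.64

For a small subsidy around the equilibrium, the benefit split depends on the relative slopes, which at a point are proportional to the elasticities.
Buyer share = εs/(εs + |εd|) = 0.9/(0.9 + 1.6) = 0.36; seller share = |εd|/(εs + |εd|) = 0.64.
So producers capture 0.64 of the subsidy.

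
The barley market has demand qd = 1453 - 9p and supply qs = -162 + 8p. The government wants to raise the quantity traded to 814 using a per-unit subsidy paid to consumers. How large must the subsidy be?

At q = 814, invert demand for the buyer price: pb = (1453 − 814)/9 = 71; invert supply for the seller price: ps = (814 − (-162))/8 = 122.
The subsidy must fill the gap: s = ps − pb = 122 − 71 = 51.

Required subsidy s = 51 per unit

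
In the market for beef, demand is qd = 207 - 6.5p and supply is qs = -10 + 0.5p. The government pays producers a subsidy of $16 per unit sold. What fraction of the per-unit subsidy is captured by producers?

Pre-subsidy: 207 - 6.5p = -10 + 0.5p gives p* = 31, q* = 5.5.
With the subsidy, sellers receive ps = pb + 16 for each unit, where pb is the price buyers pay.
Supply in terms of pb becomes qs = -10 + 0.5(pb + 16) = -2 + 0.5pb. Setting this equal to demand: 207 - 6.5pb = -2 + 0.5pb, so pb = 209/7.
Sellers receive ps = 209/7 + 16 = 321/7; q' = 207 − 6.5·(209/7) = 181/14.
Buyers' price falls by p* − pb = 31 − 209/7 = 8/7; sellers' price rises by ps − p* = 321/7 − 31 = 104/7.
So producers capture (104/7)/16 = 13/14 of each unit of subsidy.

Producer share = 13/14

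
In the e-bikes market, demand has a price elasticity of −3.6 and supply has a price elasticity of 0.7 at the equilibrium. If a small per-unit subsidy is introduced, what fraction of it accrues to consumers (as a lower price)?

For a small subsidy around the equilibrium, the benefit split depends on the relative slopes, which at a point are proportional to the elasticities.
Buyer share = εs/(εs + |εd|) = 0.7/(0.7 + 3.6) = 7/43; seller share = |εd|/(εs + |εd|) = 36/43.

Consumer share = 7/43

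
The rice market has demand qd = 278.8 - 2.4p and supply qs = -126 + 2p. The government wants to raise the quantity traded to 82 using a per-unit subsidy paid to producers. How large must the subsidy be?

At q = 82, invert demand for the buyer price: pb = (278.8 − 82)/2.4 = 82; invert supply for the seller price: ps = (82 − (-126))/2 = 104.
The subsidy must fill the gap: s = ps − pb = 104 − 82 = 22.

Required subsidy s = 22 per unit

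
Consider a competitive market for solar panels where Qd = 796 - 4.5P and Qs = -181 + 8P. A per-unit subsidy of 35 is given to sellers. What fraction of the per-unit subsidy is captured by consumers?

Consumer share = 0.64

Pre-subsidy: 796 - 4.5P = -181 + 8P gives P* = 78.16, Q* = 444.28.
With the subsidy, sellers receive Ps = Pb + 35 for each unit, where Pb is the price buyers pay.
Supply in terms of Pb becomes Qs = -181 + 8(Pb + 35) = 99 + 8Pb. Setting this equal to demand: 796 - 4.5Pb = 99 + 8Pb, so Pb = 55.76.
Sellers receive Ps = 55.76 + 35 = 90.76; Q' = 796 − 4.5·55.76 = 545.08.
Buyers' price falls by P* − Pb = 78.16 − 55.76 = 22.4; sellers' price rises by Ps − P* = 90.76 − 78.16 = 12.6.
So consumers capture 22.4/35 = 0.64 of each unit of subsidy.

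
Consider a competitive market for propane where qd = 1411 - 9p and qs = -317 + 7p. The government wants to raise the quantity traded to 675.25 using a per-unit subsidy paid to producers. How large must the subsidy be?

Required subsidy s = 60 per unit

At q = 675.25, invert demand for the buyer price: pb = (1411 − 675.25)/9 = 81.75; invert supply for the seller price: ps = (675.25 − (-317))/7 = 141.75.
The subsidy must fill the gap: s = ps − pb = 141.75 − 81.75 = 60.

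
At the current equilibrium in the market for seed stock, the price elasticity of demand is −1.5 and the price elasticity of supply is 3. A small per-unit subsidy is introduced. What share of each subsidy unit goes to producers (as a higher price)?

Producer share = 1/3

For a small subsidy around the equilibrium, the benefit split depends on the relative slopes, which at a point are proportional to the elasticities.
Buyer share = εs/(εs + |εd|) = 3/(3 + 1.5) = 2/3; seller share = |εd|/(εs + |εd|) = 1/3.
So producers capture 1/3 of the subsidy.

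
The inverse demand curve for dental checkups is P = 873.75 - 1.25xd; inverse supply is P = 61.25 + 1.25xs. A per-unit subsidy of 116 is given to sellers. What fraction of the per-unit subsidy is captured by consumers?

Consumer share = 0.5

Pre-subsidy: 873.75 - 1.25x = 61.25 + 1.25x gives x* = 325 and P* = 467.5.
With the subsidy, sellers receive Ps = Pb + 116 for each unit, where Pb is the price buyers pay.
On the curves, Pb = 873.75 - 1.25x and Ps = 61.25 + 1.25x; the wedge Ps − Pb = 116 gives 61.25 + 1.25x − (873.75 - 1.25x) = 116, so x' = 371.4.
Then Pb = 873.75 − 1.25·371.4 = 409.5 and Ps = 61.25 + 1.25·371.4 = 525.5.
Buyers' price falls by P* − Pb = 467.5 − 409.5 = 58; sellers' price rises by Ps − P* = 525.5 − 467.5 = 58.
So consumers capture 58/116 = 0.5 of each unit of subsidy.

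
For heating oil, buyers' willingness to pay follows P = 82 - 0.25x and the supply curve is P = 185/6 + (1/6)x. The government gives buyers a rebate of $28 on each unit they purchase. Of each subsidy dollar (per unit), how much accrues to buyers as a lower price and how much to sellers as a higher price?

Pre-subsidy: 82 - 0.25x = 185/6 + (1/6)x gives x* = 122.8 and P* = 51.3.
With the rebate, buyers effectively pay Pb = Ps − 28, where Ps is the price sellers receive.
On the curves, Pb = 82 - 0.25x and Ps = 185/6 + (1/6)x; the wedge Ps − Pb = 28 gives 185/6 + (1/6)x − (82 - 0.25x) = 28, so x' = 190.
Then Pb = 82 − 0.25·190 = 34.5 and Ps = 185/6 + (1/6)·190 = 62.5.
Buyers' price falls by P* − Pb = 51.3 − 34.5 = 16.8; sellers' price rises by Ps − P* = 62.5 − 51.3 = 11.2.

Buyers gain $16.8 per unit; sellers gain $11.2 per unit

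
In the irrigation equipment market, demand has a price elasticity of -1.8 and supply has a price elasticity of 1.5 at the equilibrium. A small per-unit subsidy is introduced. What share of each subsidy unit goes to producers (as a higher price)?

For a small subsidy around the equilibrium, the benefit split depends on the relative slopes, which at a point are proportional to the elasticities.
Buyer share = εs/(εs + |εd|) = 1.5/(1.5 + 1.8) = 5/11; seller share = |εd|/(εs + |εd|) = 6/11.
So producers capture 6/11 of the subsidy.

Producer share = 6/11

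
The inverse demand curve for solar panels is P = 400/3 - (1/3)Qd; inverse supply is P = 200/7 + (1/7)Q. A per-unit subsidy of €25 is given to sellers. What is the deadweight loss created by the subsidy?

Deadweight loss = €656.25

Pre-subsidy: 400/3 - (1/3)Q = 200/7 + (1/7)Q gives Q* = 220 and P* = 60.
With the subsidy, sellers receive Ps = Pb + 25 for each unit, where Pb is the price buyers pay.
On the curves, Pb = 400/3 - (1/3)Q and Ps = 200/7 + (1/7)Q; the wedge Ps − Pb = 25 gives 200/7 + (1/7)Q − (400/3 - (1/3)Q) = 25, so Q' = 272.5.
Then Pb = 400/3 − (1/3)·272.5 = 42.5 and Ps = 200/7 + (1/7)·272.5 = 67.5.
The subsidy expands output by 272.5 − 220 = 52.5 past the efficient level; on those units the gap between marginal cost and willingness to pay runs from 0 up to 25.
DWL = ½ × 25 × 52.5 = 656.25.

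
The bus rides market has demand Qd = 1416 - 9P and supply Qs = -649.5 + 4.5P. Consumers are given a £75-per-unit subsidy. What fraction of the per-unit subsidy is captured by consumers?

Pre-subsidy: 1416 - 9P = -649.5 + 4.5P gives P* = 153, Q* = 39.
With the rebate, buyers effectively pay Pb = Ps − 75, where Ps is the price sellers receive.
Demand in terms of Ps becomes Qd = 1416 − 9(Ps − 75) = 2091 - 9Ps. Setting this equal to supply: 2091 - 9Ps = -649.5 + 4.5Ps, so Ps = 203.
Buyers pay Pb = 203 − 75 = 128; Q' = -649.5 + 4.5·203 = 264.
Buyers' price falls by P* − Pb = 153 − 128 = 25; sellers' price rises by Ps − P* = 203 − 153 = 50.
So consumers capture 25/75 = 1/3 of each unit of subsidy.

Consumer share = 1/3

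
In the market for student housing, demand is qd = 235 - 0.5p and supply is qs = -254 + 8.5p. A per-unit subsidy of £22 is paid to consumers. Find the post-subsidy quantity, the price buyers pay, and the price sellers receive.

Pre-subsidy: 235 - 0.5p = -254 + 8.5p gives p* = 163/3, q* = 1247/6.
With the rebate, buyers effectively pay pb = ps − 22, where ps is the price sellers receive.
Demand in terms of ps becomes qd = 235 − 0.5(ps − 22) = 246 - 0.5ps. Setting this equal to supply: 246 - 0.5ps = -254 + 8.5ps, so ps = 500/9.
Buyers pay pb = 500/9 − 22 = 302/9; q' = -254 + 8.5·(500/9) = 1964/9.

q' = 1964/9; buyers pay 302/9; sellers receive 500/9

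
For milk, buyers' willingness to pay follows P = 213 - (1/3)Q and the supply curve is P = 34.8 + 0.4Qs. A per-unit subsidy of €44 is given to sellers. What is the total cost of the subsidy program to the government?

Pre-subsidy: 213 - (1/3)Q = 34.8 + 0.4Q gives Q* = 243 and P* = 132.
With the subsidy, sellers receive Ps = Pb + 44 for each unit, where Pb is the price buyers pay.
On the curves, Pb = 213 - (1/3)Q and Ps = 34.8 + 0.4Q; the wedge Ps − Pb = 44 gives 34.8 + 0.4Q − (213 - (1/3)Q) = 44, so Q' = 303.
Then Pb = 213 − (1/3)·303 = 112 and Ps = 34.8 + 0.4·303 = 156.
Government outlay = subsidy × quantity = 44 × 303 = 13332.

Government cost = €13332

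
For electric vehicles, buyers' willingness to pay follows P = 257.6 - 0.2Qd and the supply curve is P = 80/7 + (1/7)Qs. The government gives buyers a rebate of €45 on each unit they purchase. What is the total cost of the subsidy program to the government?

Government cost = €38216.25

Pre-subsidy: 257.6 - 0.2Q = 80/7 + (1/7)Q gives Q* = 718 and P* = 114.
With the rebate, buyers effectively pay Pb = Ps − 45, where Ps is the price sellers receive.
On the curves, Pb = 257.6 - 0.2Q and Ps = 80/7 + (1/7)Q; the wedge Ps − Pb = 45 gives 80/7 + (1/7)Q − (257.6 - 0.2Q) = 45, so Q' = 849.25.
Then Pb = 257.6 − 0.2·849.25 = 87.75 and Ps = 80/7 + (1/7)·849.25 = 132.75.
Government outlay = subsidy × quantity = 45 × 849.25 = 38216.25.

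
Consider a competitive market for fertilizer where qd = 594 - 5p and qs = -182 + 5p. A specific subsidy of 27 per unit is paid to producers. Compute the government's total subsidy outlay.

Government cost = 7384.5

Pre-subsidy: 594 - 5p = -182 + 5p gives p* = 77.6, q* = 206.
With the subsidy, sellers receive ps = pb + 27 for each unit, where pb is the price buyers pay.
Supply in terms of pb becomes qs = -182 + 5(pb + 27) = -47 + 5pb. Setting this equal to demand: 594 - 5pb = -47 + 5pb, so pb = 64.1.
Sellers receive ps = 64.1 + 27 = 91.1; q' = 594 − 5·64.1 = 273.5.
Government outlay = subsidy × quantity = 27 × 273.5 = 7384.5.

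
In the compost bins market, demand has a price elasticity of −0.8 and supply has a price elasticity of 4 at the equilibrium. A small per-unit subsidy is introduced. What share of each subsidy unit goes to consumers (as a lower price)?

Consumer share = 5/6

For a small subsidy around the equilibrium, the benefit split depends on the relative slopes, which at a point are proportional to the elasticities.
Buyer share = εs/(εs + |εd|) = 4/(4 + 0.8) = 5/6; seller share = |εd|/(εs + |εd|) = 1/6.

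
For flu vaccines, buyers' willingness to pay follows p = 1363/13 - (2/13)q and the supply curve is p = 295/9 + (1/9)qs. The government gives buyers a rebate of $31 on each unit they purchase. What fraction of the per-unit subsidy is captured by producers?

Pre-subsidy: 1363/13 - (2/13)q = 295/9 + (1/9)q gives q* = 272 and p* = 63.
With the rebate, buyers effectively pay pb = ps − 31, where ps is the price sellers receive.
On the curves, pb = 1363/13 - (2/13)q and ps = 295/9 + (1/9)q; the wedge ps − pb = 31 gives 295/9 + (1/9)q − (1363/13 - (2/13)q) = 31, so q' = 389.
Then pb = 1363/13 − (2/13)·389 = 45 and ps = 295/9 + (1/9)·389 = 76.
Buyers' price falls by p* − pb = 63 − 45 = 18; sellers' price rises by ps − p* = 76 − 63 = 13.
So producers capture 13/31 = 13/31 of each unit of subsidy.

Producer share = 13/31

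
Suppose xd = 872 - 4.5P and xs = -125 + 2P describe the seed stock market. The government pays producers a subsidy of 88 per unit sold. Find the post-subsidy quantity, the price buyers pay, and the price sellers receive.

x' = 3947/13; buyers pay 1642/13; sellers receive 2786/13

Pre-subsidy: 872 - 4.5P = -125 + 2P gives P* = 1994/13, x* = 2363/13.
With the subsidy, sellers receive Ps = Pb + 88 for each unit, where Pb is the price buyers pay.
Supply in terms of Pb becomes xs = -125 + 2(Pb + 88) = 51 + 2Pb. Setting this equal to demand: 872 - 4.5Pb = 51 + 2Pb, so Pb = 1642/13.
Sellers receive Ps = 1642/13 + 88 = 2786/13; x' = 872 − 4.5·(1642/13) = 3947/13.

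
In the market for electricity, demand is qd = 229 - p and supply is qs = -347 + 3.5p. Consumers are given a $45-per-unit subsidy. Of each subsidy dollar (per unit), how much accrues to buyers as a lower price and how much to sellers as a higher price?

Buyers gain $35 per unit; sellers gain $10 per unit

Pre-subsidy: 229 - p = -347 + 3.5p gives p* = 128, q* = 101.
With the rebate, buyers effectively pay pb = ps − 45, where ps is the price sellers receive.
Demand in terms of ps becomes qd = 229 − 1(ps − 45) = 274 - ps. Setting this equal to supply: 274 - ps = -347 + 3.5ps, so ps = 138.
Buyers pay pb = 138 − 45 = 93; q' = -347 + 3.5·138 = 136.
Buyers' price falls by p* − pb = 128 − 93 = 35; sellers' price rises by ps − p* = 138 − 128 = 10.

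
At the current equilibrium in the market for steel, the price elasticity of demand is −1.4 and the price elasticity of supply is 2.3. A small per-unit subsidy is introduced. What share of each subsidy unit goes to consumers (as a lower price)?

For a small subsidy around the equilibrium, the benefit split depends on the relative slopes, which at a point are proportional to the elasticities.
Buyer share = εs/(εs + |εd|) = 2.3/(2.3 + 1.4) = 23/37; seller share = |εd|/(εs + |εd|) = 14/37.

Consumer share = 23/37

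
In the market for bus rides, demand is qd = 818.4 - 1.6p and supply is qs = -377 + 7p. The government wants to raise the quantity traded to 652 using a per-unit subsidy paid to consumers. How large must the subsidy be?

Required subsidy s = 43 per unit

At q = 652, invert demand for the buyer price: pb = (818.4 − 652)/1.6 = 104; invert supply for the seller price: ps = (652 − (-377))/7 = 147.
The subsidy must fill the gap: s = ps − pb = 147 − 104 = 43.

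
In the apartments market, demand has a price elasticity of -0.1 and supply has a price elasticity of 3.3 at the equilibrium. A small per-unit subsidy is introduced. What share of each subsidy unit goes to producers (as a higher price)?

Producer share = 1/34

For a small subsidy around the equilibrium, the benefit split depends on the relative slopes, which at a point are proportional to the elasticities.
Buyer share = εs/(εs + |εd|) = 3.3/(3.3 + 0.1) = 33/34; seller share = |εd|/(εs + |εd|) = 1/34.
So producers capture 1/34 of the subsidy.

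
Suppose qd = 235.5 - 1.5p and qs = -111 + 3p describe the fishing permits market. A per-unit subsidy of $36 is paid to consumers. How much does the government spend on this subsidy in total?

Pre-subsidy: 235.5 - 1.5p = -111 + 3p gives p* = 77, q* = 120.
With the rebate, buyers effectively pay pb = ps − 36, where ps is the price sellers receive.
Demand in terms of ps becomes qd = 235.5 − 1.5(ps − 36) = 289.5 - 1.5ps. Setting this equal to supply: 289.5 - 1.5ps = -111 + 3ps, so ps = 89.
Buyers pay pb = 89 − 36 = 53; q' = -111 + 3·89 = 156.
Government outlay = subsidy × quantity = 36 × 156 = 5616.

Government cost = $5616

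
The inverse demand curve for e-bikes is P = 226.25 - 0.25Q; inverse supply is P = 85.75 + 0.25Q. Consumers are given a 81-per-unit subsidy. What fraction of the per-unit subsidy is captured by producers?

Producer share = 0.5

Pre-subsidy: 226.25 - 0.25Q = 85.75 + 0.25Q gives Q* = 281 and P* = 156.
With the rebate, buyers effectively pay Pb = Ps − 81, where Ps is the price sellers receive.
On the curves, Pb = 226.25 - 0.25Q and Ps = 85.75 + 0.25Q; the wedge Ps − Pb = 81 gives 85.75 + 0.25Q − (226.25 - 0.25Q) = 81, so Q' = 443.
Then Pb = 226.25 − 0.25·443 = 115.5 and Ps = 85.75 + 0.25·443 = 196.5.
Buyers' price falls by P* − Pb = 156 − 115.5 = 40.5; sellers' price rises by Ps − P* = 196.5 − 156 = 40.5.
So producers capture 40.5/81 = 0.5 of each unit of subsidy.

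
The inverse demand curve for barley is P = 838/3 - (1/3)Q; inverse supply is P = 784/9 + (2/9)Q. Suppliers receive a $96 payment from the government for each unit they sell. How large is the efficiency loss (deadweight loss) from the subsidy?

Deadweight loss = $8294.4

Pre-subsidy: 838/3 - (1/3)Q = 784/9 + (2/9)Q gives Q* = 346 and P* = 164.
With the subsidy, sellers receive Ps = Pb + 96 for each unit, where Pb is the price buyers pay.
On the curves, Pb = 838/3 - (1/3)Q and Ps = 784/9 + (2/9)Q; the wedge Ps − Pb = 96 gives 784/9 + (2/9)Q − (838/3 - (1/3)Q) = 96, so Q' = 518.8.
Then Pb = 838/3 − (1/3)·518.8 = 106.4 and Ps = 784/9 + (2/9)·518.8 = 202.4.
The subsidy expands output by 518.8 − 346 = 172.8 past the efficient level; on those units the gap between marginal cost and willingness to pay runs from 0 up to 96.
DWL = ½ × 96 × 172.8 = 8294.4.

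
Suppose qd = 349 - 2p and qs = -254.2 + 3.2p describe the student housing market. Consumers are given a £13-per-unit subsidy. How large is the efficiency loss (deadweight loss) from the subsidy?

Deadweight loss = £104

Pre-subsidy: 349 - 2p = -254.2 + 3.2p gives p* = 116, q* = 117.
With the rebate, buyers effectively pay pb = ps − 13, where ps is the price sellers receive.
Demand in terms of ps becomes qd = 349 − 2(ps − 13) = 375 - 2ps. Setting this equal to supply: 375 - 2ps = -254.2 + 3.2ps, so ps = 121.
Buyers pay pb = 121 − 13 = 108; q' = -254.2 + 3.2·121 = 133.
The subsidy expands output by 133 − 117 = 16 past the efficient level; on those units the gap between marginal cost and willingness to pay runs from 0 up to 13.
DWL = ½ × 13 × 16 = 104.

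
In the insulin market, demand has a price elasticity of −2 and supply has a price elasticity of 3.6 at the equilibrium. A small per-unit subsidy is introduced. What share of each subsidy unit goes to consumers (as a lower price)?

For a small subsidy around the equilibrium, the benefit split depends on the relative slopes, which at a point are proportional to the elasticities.
Buyer share = εs/(εs + |εd|) = 3.6/(3.6 + 2) = 9/14; seller share = |εd|/(εs + |εd|) = 5/14.

Consumer share = 9/14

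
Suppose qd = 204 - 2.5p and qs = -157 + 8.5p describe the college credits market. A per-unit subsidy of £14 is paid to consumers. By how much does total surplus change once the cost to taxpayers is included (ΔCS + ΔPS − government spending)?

Pre-subsidy: 204 - 2.5p = -157 + 8.5p gives p* = 361/11, q* = 2683/22.
With the rebate, buyers effectively pay pb = ps − 14, where ps is the price sellers receive.
Demand in terms of ps becomes qd = 204 − 2.5(ps − 14) = 239 - 2.5ps. Setting this equal to supply: 239 - 2.5ps = -157 + 8.5ps, so ps = 36.
Buyers pay pb = 36 − 14 = 22; q' = -157 + 8.5·36 = 149.
ΔCS = ½(2683/22 + 149)(361/11 − 22) = 709359/484; ΔPS = ½(2683/22 + 149)(36 − 361/11) = 208635/484.
Government spending = 14 × 149 = 2086.
Net change = 709359/484 + 208635/484 − 2086 = -4165/22. The loss equals the DWL triangle ½·14·595/22.

Net change in total surplus = -4165/22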